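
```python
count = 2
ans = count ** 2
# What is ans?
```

Trace:
`count = 2` → count = 2
`ans = count ** 2` → ans = 4
So ans = 4

Answer: 4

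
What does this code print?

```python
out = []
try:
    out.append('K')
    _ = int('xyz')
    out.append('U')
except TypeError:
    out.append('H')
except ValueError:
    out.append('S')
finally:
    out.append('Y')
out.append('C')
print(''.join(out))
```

Execution trace: 'K' (try body) → 'S' (except ValueError) → 'Y' (finally) → 'C' (after the try/except). Output: KSYC

Answer: KSYC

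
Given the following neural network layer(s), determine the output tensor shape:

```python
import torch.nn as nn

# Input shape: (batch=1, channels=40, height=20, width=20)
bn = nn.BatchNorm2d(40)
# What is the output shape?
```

Input: (1, 40, 20, 20) -> Output: (1, 40, 20, 20)

Answer: (1, 40, 20, 20)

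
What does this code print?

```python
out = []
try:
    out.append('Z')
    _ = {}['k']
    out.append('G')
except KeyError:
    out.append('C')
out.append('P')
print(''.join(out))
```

Execution trace: 'Z' (try body) → 'C' (except KeyError) → 'P' (after the try/except). Output: ZCP

Answer: ZCP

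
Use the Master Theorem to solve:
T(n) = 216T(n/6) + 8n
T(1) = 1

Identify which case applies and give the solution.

a=216, b=6, f(n)=8n. log_6(216) = 3. Since c=1 < 3, Case 1 applies: T(n) = Θ(n^log_b(a)) = O(n^3).

Answer: O(n^3) - Case 1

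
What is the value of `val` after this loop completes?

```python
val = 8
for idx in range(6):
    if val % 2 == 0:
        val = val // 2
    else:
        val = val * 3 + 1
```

Collatz-style transformation from 8
`val` takes the values: 8 → 4 → 2 → 1 → 4 → 2 → 1

Answer: 1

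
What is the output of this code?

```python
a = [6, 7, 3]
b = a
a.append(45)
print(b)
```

Key concept: basic list aliasing.
Step by step:
`a = [6, 7, 3]` → a = [6, 7, 3]
`b = a` → b = [6, 7, 3] (same object as a)
`a.append(45)` → a = [6, 7, 3, 45] (same object as b); b = [6, 7, 3, 45] (same object as a)
`print(b)` → prints [6, 7, 3, 45]

Answer: [6, 7, 3, 45]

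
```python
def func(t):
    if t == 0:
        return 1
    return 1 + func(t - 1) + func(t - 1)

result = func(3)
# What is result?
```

func(t) = 1 + 2·func(t-1), func(0)=1. Closed form: (1+1)·2^3 - 1 = 15.

Answer: 15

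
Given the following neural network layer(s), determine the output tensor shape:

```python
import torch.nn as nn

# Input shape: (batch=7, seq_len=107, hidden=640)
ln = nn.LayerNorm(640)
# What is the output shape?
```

Input: (7, 107, 640) -> Output: (7, 107, 640)

Answer: (7, 107, 640)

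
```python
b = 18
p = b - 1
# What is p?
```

Trace:
`b = 18` → b = 18
`p = b - 1` → p = 17
So p = 17

Answer: 17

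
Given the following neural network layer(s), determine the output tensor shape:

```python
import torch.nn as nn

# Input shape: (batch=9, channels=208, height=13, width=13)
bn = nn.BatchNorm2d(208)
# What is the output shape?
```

Input: (9, 208, 13, 13) -> Output: (9, 208, 13, 13)

Answer: (9, 208, 13, 13)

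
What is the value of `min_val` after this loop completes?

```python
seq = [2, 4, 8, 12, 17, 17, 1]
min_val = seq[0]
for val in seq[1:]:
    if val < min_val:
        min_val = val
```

Minimum of [2, 4, 8, 12, 17, 17, 1]
`min_val` takes the values: 2 → 1

Answer: 1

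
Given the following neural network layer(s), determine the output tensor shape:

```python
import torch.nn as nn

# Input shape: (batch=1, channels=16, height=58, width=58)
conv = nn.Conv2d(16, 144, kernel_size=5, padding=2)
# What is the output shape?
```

Input: (1, 16, 58, 58) -> Output: (1, 144, 58, 58)

Answer: (1, 144, 58, 58)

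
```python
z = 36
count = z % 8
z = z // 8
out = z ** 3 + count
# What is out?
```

Trace:
`z = 36` → z = 36
`count = z % 8` → count = 4
`z = z // 8` → z = 4
`out = z ** 3 + count` → out = 68
So out = 68

Answer: 68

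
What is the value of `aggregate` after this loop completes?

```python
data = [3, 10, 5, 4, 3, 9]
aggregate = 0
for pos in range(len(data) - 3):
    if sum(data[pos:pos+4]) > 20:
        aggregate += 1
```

Count windows with sum > 20
`aggregate` takes the values: 0 → 1 → 2 → 3

Answer: 3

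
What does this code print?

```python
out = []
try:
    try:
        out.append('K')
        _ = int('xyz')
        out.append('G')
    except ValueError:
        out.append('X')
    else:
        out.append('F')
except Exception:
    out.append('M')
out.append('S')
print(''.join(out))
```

Execution trace: 'K' (inner try body) → 'X' (inner except ValueError) → 'S' (after the try/except). Output: KXS

Answer: KXS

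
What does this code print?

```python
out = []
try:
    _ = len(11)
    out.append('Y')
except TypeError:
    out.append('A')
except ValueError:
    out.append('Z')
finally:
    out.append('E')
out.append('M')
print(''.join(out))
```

Execution trace: 'A' (except TypeError) → 'E' (finally) → 'M' (after the try/except). Output: AEM

Answer: AEM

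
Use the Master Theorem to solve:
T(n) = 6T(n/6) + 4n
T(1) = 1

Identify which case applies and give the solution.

a=6, b=6, f(n)=4n. log_6(6) = 1. Since c=1 = 1, Case 2 applies: T(n) = Θ(n^log_b(a) · log n) = O(n log n).

Answer: O(n log n) - Case 2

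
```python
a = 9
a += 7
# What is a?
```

Trace:
`a = 9` → a = 9
`a += 7` → a = 16
So a = 16

Answer: 16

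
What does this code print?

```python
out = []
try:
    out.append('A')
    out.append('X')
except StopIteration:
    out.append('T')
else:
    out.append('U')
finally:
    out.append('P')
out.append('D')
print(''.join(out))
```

Execution trace: 'A' (try body) → 'X' (try body, no exception) → 'U' (else) → 'P' (finally) → 'D' (after the try/except). Output: AXUPD

Answer: AXUPD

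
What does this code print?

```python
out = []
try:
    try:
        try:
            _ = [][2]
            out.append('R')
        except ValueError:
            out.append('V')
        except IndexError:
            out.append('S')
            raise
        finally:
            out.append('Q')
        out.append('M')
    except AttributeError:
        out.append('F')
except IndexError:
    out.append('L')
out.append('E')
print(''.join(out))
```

Execution trace: 'S' (inner except IndexError) → 'Q' (inner finally) → 'L' (outer except IndexError) → 'E' (after the try/except). Output: SQLE

Answer: SQLE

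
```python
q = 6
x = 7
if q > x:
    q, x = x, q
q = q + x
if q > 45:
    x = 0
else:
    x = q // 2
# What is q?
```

Trace:
`q = 6` → q = 6
`x = 7` → x = 7
`if q > x: ...` → q > x is False → no variable changes
`q = q + x` → q = 13
`if q > 45: ...` → q > 45 is False, take else branch → x = 6
So q = 13

Answer: 13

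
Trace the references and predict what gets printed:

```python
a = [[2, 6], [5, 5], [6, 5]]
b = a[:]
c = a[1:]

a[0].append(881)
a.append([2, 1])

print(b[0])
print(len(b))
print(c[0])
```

Key concept: slice with nested mutation.
Step by step:
`a = [[2, 6], [5, 5], [6, 5]]` → a = [[2, 6], [5, 5], [6, 5]]
`b = a[:]` → b = [[2, 6], [5, 5], [6, 5]]
`c = a[1:]` → c = [[5, 5], [6, 5]]
`a[0].append(881)` → a = [[2, 6, 881], [5, 5], [6, 5]]; b = [[2, 6, 881], [5, 5], [6, 5]]
`a.append([2, 1])` → a = [[2, 6, 881], [5, 5], [6, 5], [2, 1]]
`print(b[0])` → prints [2, 6, 881]
`print(len(b))` → prints 3
`print(c[0])` → prints [5, 5]

Answer:
[2, 6, 881]
3
[5, 5]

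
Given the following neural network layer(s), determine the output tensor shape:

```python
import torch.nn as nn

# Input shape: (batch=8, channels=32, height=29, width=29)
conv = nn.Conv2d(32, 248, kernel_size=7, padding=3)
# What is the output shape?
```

Input: (8, 32, 29, 29) -> Output: (8, 248, 29, 29)

Answer: (8, 248, 29, 29)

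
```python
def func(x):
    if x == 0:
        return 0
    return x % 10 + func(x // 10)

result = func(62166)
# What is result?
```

Sum of digits of 62166: 6 + 6 + 1 + 2 + 6 = 21

Answer: 21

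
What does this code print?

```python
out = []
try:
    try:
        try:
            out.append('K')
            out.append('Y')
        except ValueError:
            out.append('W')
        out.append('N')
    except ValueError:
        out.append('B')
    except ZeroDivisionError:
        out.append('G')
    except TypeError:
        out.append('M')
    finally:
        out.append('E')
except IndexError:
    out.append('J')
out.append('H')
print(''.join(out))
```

Execution trace: 'K' (inner try body) → 'Y' (inner try body, no exception) → 'N' (try body, no exception) → 'E' (finally) → 'H' (after the try/except). Output: KYNEH

Answer: KYNEH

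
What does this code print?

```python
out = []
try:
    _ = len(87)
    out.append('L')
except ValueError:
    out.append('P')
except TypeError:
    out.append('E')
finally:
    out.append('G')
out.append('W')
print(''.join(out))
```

Execution trace: 'E' (except TypeError) → 'G' (finally) → 'W' (after the try/except). Output: EGW

Answer: EGW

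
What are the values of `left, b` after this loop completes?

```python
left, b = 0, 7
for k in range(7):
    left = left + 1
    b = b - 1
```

left goes 0→7, b goes 7→0
`left, b` takes the values: (0, 7) → (1, 7) → (1, 6) → (2, 6) → (2, 5) → (3, 5) → (3, 4) → (4, 4) → (4, 3) → (5, 3) → (5, 2) → (6, 2) → (6, 1) → (7, 1) → (7, 0)

Answer: 7, 0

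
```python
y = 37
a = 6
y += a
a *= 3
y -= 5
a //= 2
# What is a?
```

Trace:
`y = 37` → y = 37
`a = 6` → a = 6
`y += a` → y = 43
`a *= 3` → a = 18
`y -= 5` → y = 38
`a //= 2` → a = 9
So a = 9

Answer: 9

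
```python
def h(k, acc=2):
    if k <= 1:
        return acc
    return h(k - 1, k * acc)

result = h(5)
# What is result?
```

Accumulator trace (n, acc): (5, 2) -> (4, 10) -> (3, 40) -> (2, 120) -> (1, 240) -> return 240

Answer: 240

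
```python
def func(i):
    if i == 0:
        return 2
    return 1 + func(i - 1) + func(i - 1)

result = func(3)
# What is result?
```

func(i) = 1 + 2·func(i-1), func(0)=2. Closed form: (2+1)·2^3 - 1 = 23.

Answer: 23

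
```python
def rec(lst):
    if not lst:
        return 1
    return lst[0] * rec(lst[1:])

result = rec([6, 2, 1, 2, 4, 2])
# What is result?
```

Product over [6, 2, 1, 2, 4, 2] = 6 * 2 * 1 * 2 * 4 * 2 = 192

Answer: 192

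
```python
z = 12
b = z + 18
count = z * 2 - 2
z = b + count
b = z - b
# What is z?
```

Trace:
`z = 12` → z = 12
`b = z + 18` → b = 30
`count = z * 2 - 2` → count = 22
`z = b + count` → z = 52
`b = z - b` → b = 22
So z = 52

Answer: 52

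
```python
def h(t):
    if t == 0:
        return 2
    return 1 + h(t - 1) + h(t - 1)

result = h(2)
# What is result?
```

h(t) = 1 + 2·h(t-1), h(0)=2. Closed form: (2+1)·2^2 - 1 = 11.

Answer: 11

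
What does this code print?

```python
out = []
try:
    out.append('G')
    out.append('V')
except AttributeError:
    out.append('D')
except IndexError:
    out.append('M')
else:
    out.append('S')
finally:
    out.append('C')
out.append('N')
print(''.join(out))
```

Execution trace: 'G' (try body) → 'V' (try body, no exception) → 'S' (else) → 'C' (finally) → 'N' (after the try/except). Output: GVSCN

Answer: GVSCN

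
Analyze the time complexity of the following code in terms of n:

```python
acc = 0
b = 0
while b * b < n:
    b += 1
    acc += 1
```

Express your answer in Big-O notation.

Each loop level contributes: √n. Multiplying the contributions gives O(√n).

Answer: O(√n)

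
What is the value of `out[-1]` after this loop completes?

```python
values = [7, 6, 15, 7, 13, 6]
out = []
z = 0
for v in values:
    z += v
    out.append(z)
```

Cumulative sum ends at 54
`out` takes the values: [] → [7] → [7, 13] → [7, 13, 28] → [7, 13, 28, 35] → [7, 13, 28, 35, 48] → [7, 13, 28, 35, 48, 54]
So `out[-1]` = 54

Answer: 54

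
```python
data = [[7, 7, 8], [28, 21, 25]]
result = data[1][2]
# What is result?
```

Trace:
`data = [[7, 7, 8], [28, 21, 25]]` → data = [[7, 7, 8], [28, 21, 25]]
`result = data[1][2]` → result = 25
So result = 25

Answer: 25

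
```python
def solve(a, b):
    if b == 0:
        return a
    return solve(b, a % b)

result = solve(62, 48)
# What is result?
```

solve(62, 48) -> solve(48, 14) -> solve(14, 6) -> solve(6, 2) -> solve(2, 0) -> 2

Answer: 2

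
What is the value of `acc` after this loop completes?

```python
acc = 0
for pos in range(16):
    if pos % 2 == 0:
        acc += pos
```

Sum of even numbers 0 to 15
`acc` takes the values: 0 → 2 → 6 → 12 → 20 → 30 → 42 → 56

Answer: 56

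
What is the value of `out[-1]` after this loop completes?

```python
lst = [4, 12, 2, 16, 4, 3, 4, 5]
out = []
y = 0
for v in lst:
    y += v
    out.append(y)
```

Cumulative sum ends at 50
`out` takes the values: [] → [4] → [4, 16] → [4, 16, 18] → [4, 16, 18, 34] → [4, 16, 18, 34, 38] → [4, 16, 18, 34, 38, 41] → [4, 16, 18, 34, 38, 41, 45] → [4, 16, 18, 34, 38, 41, 45, 50]
So `out[-1]` = 50

Answer: 50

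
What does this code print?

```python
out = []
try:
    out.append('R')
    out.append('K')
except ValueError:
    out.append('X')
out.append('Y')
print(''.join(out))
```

Execution trace: 'R' (try body) → 'K' (try body, no exception) → 'Y' (after the try/except). Output: RKY

Answer: RKY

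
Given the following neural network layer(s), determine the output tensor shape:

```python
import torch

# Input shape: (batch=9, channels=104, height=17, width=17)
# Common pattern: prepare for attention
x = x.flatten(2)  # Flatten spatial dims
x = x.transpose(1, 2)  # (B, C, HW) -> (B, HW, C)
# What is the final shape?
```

Input: (9, 104, 17, 17) -> after flatten(2): (9, 104, 289) -> Output: (9, 289, 104)

Answer: (9, 289, 104)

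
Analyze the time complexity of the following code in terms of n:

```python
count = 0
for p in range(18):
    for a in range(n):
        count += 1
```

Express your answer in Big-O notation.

Each loop level contributes: 1 × n. Multiplying the contributions gives O(n).

Answer: O(n)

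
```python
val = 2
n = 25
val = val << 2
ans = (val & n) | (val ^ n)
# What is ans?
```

Trace:
`val = 2` → val = 2
`n = 25` → n = 25
`val = val << 2` → val = 8
`ans = (val & n) | (val ^ n)` → ans = 25
So ans = 25

Answer: 25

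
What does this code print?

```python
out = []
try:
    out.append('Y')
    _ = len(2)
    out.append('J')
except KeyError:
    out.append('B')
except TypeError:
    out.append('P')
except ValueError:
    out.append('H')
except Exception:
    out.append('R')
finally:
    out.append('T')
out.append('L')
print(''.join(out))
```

Execution trace: 'Y' (try body) → 'P' (except TypeError) → 'T' (finally) → 'L' (after the try/except). Output: YPTL

Answer: YPTL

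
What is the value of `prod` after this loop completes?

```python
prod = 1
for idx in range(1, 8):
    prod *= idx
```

7! = 5040
`prod` takes the values: 1 → 2 → 6 → 24 → 120 → 720 → 5040

Answer: 5040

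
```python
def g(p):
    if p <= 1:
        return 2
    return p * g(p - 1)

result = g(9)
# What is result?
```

g(9) = 9 * 8 * 7 * 6 * 5 * 4 * 3 * 2 * 2 = 725760

Answer: 725760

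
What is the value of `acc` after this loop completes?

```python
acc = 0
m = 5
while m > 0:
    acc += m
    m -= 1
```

Sum 5 down to 1
`acc` takes the values: 0 → 5 → 9 → 12 → 14 → 15

Answer: 15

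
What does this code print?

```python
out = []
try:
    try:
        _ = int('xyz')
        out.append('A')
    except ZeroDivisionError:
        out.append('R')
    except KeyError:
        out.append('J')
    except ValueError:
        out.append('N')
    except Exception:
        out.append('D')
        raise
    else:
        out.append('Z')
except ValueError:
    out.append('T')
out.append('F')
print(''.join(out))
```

Execution trace: 'N' (inner except ValueError) → 'F' (after the try/except). Output: NF

Answer: NF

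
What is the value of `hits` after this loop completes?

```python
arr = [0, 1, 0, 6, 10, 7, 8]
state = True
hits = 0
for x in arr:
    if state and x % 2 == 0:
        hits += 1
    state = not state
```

Count even values at even positions
`hits` takes the values: 0 → 1 → 2 → 3 → 4

Answer: 4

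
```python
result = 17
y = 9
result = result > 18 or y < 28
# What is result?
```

Trace:
`result = 17` → result = 17
`y = 9` → y = 9
`result = result > 18 or y < 28` → result = True
So result = True

Answer: True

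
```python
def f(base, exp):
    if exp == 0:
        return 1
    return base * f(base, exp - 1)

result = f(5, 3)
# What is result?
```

f(5, 3) = 5 * 5 * 5 = 125

Answer: 125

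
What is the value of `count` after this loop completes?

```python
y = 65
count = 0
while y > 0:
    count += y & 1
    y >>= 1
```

Count set bits in 65 (binary: 0b1000001)
`count` takes the values: 0 → 1 → 2

Answer: 2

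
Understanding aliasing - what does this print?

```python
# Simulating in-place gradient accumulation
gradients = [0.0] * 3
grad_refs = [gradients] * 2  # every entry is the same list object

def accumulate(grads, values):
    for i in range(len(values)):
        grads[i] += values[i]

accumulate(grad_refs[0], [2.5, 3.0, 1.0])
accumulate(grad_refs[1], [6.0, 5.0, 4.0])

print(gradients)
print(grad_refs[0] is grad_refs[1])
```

Key concept: gradient accumulation aliasing.
Step by step:
`gradients = [0.0] * 3` → gradients = [0.0, 0.0, 0.0]
`grad_refs = [gradients] * 2` → grad_refs = [[0.0, 0.0, 0.0], [0.0, 0.0, 0.0]]
`accumulate(grad_refs[0], [2.5, 3.0, 1.0])` → gradients = [2.5, 3.0, 1.0]; grad_refs = [[2.5, 3.0, 1.0], [2.5, 3.0, 1.0]]
`accumulate(grad_refs[1], [6.0, 5.0, 4.0])` → gradients = [8.5, 8.0, 5.0]; grad_refs = [[8.5, 8.0, 5.0], [8.5, 8.0, 5.0]]
`print(gradients)` → prints [8.5, 8.0, 5.0]
`print(grad_refs[0] is grad_refs[1])` → prints True

Answer:
[8.5, 8.0, 5.0]
True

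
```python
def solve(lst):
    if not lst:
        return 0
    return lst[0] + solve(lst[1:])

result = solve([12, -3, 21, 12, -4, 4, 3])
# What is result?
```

12 + (-3) + 21 + 12 + (-4) + 4 + 3 + 0 = 45

Answer: 45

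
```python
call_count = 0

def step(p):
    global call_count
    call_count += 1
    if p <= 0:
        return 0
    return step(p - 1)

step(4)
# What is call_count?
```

Linear recursion stepping by 1: 5 calls from p=4 down to ≤0.

Answer: 5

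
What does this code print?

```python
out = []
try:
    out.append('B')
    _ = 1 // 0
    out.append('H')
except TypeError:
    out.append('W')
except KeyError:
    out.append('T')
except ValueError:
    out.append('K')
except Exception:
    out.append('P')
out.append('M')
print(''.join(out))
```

Execution trace: 'B' (try body) → 'P' (except Exception) → 'M' (after the try/except). Output: BPM

Answer: BPM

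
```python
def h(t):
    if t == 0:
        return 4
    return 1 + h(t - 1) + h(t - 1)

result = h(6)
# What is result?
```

h(t) = 1 + 2·h(t-1), h(0)=4. Closed form: (4+1)·2^6 - 1 = 319.

Answer: 319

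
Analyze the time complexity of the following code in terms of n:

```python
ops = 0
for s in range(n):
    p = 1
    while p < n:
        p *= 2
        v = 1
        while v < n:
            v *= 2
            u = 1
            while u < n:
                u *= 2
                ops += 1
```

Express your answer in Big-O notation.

Each loop level contributes: n × log n × log n × log n. Multiplying the contributions gives O(n log^3 n).

Answer: O(n log^3 n)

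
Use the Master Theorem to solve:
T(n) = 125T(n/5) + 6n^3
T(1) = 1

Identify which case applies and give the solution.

a=125, b=5, f(n)=6n^3. log_5(125) = 3. Since c=3 = 3, Case 2 applies: T(n) = Θ(n^log_b(a) · log n) = O(n^3 log n).

Answer: O(n^3 log n) - Case 2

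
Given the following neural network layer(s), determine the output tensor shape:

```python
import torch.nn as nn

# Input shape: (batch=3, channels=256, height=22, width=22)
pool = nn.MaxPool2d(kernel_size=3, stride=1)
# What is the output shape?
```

Input: (3, 256, 22, 22) -> Output: (3, 256, 20, 20)

Answer: (3, 256, 20, 20)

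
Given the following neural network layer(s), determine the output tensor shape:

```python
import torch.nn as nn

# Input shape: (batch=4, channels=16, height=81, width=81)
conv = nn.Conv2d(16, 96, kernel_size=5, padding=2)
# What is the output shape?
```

Input: (4, 16, 81, 81) -> Output: (4, 96, 81, 81)

Answer: (4, 96, 81, 81)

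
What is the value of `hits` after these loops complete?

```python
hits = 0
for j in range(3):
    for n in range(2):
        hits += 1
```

3 * 2 = 6
`hits` takes the values: 0 → 1 → 2 → 3 → 4 → 5 → 6

Answer: 6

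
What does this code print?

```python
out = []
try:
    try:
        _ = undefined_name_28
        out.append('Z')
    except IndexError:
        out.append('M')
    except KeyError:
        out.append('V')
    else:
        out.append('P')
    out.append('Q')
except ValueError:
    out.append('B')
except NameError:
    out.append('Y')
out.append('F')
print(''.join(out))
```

Execution trace: 'Y' (except NameError) → 'F' (after the try/except). Output: YF

Answer: YF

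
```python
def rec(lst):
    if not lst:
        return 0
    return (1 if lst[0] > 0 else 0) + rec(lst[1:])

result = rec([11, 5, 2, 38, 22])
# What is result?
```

Count of positive elements in [11, 5, 2, 38, 22] = 5

Answer: 5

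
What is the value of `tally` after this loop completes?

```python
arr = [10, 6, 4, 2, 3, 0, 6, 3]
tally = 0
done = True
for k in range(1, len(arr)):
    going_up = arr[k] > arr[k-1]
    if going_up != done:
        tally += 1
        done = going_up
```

Count direction changes in [10, 6, 4, 2, 3, 0, 6, 3]
`tally` takes the values: 0 → 1 → 2 → 3 → 4 → 5

Answer: 5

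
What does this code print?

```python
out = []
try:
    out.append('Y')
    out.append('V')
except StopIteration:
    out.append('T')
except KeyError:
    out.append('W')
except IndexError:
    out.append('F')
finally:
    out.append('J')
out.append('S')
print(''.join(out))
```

Execution trace: 'Y' (try body) → 'V' (try body, no exception) → 'J' (finally) → 'S' (after the try/except). Output: YVJS

Answer: YVJS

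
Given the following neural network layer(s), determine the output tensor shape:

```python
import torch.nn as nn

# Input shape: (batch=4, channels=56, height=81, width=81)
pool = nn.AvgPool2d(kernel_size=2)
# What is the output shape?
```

Input: (4, 56, 81, 81) -> Output: (4, 56, 40, 40)

Answer: (4, 56, 40, 40)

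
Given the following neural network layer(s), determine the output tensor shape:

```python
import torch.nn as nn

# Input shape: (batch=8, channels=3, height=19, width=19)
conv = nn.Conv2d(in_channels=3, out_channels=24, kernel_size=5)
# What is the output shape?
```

Input: (8, 3, 19, 19) -> Output: (8, 24, 15, 15)

Answer: (8, 24, 15, 15)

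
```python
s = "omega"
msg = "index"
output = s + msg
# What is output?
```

Trace:
`s = "omega"` → s = 'omega'
`msg = "index"` → msg = 'index'
`output = s + msg` → output = 'omegaindex'
So output = 'omegaindex'

Answer: 'omegaindex'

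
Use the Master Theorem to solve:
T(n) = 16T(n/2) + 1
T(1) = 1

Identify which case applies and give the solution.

a=16, b=2, f(n)=1. log_2(16) = 4. Since c=0 < 4, Case 1 applies: T(n) = Θ(n^log_b(a)) = O(n^4).

Answer: O(n^4) - Case 1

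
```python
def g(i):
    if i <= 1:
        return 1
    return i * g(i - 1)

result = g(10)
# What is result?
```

g(10) = 10 * 9 * 8 * 7 * 6 * 5 * 4 * 3 * 2 * 1 = 3628800

Answer: 3628800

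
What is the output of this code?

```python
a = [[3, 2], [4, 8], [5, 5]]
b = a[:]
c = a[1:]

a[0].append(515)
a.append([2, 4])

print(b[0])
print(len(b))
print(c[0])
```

Key concept: slice with nested mutation.
Step by step:
`a = [[3, 2], [4, 8], [5, 5]]` → a = [[3, 2], [4, 8], [5, 5]]
`b = a[:]` → b = [[3, 2], [4, 8], [5, 5]]
`c = a[1:]` → c = [[4, 8], [5, 5]]
`a[0].append(515)` → a = [[3, 2, 515], [4, 8], [5, 5]]; b = [[3, 2, 515], [4, 8], [5, 5]]
`a.append([2, 4])` → a = [[3, 2, 515], [4, 8], [5, 5], [2, 4]]
`print(b[0])` → prints [3, 2, 515]
`print(len(b))` → prints 3
`print(c[0])` → prints [4, 8]

Answer:
[3, 2, 515]
3
[4, 8]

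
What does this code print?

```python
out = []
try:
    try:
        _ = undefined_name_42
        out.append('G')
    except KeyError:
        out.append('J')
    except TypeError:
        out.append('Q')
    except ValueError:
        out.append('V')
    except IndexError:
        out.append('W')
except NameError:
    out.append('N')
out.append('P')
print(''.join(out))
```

Execution trace: 'N' (outer except NameError) → 'P' (after the try/except). Output: NP

Answer: NP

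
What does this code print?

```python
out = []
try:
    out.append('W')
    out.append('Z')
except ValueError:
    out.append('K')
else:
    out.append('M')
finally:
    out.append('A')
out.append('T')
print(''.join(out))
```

Execution trace: 'W' (try body) → 'Z' (try body, no exception) → 'M' (else) → 'A' (finally) → 'T' (after the try/except). Output: WZMAT

Answer: WZMAT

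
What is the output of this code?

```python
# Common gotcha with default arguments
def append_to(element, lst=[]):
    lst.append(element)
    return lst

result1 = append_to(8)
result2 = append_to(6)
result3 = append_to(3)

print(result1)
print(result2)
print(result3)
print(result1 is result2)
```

Key concept: mutable default argument gotcha.
Step by step:
`result1 = append_to(8)` → result1 = [8]
`result2 = append_to(6)` → result1 = [8, 6] (same object as result2); result2 = [8, 6] (same object as result1)
`result3 = append_to(3)` → result1 = [8, 6, 3] (same object as result2, result3); result2 = [8, 6, 3] (same object as result1, result3); result3 = [8, 6, 3] (same object as result1, result2)
`print(result1)` → prints [8, 6, 3]
`print(result2)` → prints [8, 6, 3]
`print(result3)` → prints [8, 6, 3]
`print(result1 is result2)` → prints True

Answer:
[8, 6, 3]
[8, 6, 3]
[8, 6, 3]
True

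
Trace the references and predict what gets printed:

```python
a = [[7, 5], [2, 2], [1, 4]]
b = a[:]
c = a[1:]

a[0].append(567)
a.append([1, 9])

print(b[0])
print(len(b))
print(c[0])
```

Key concept: slice with nested mutation.
Step by step:
`a = [[7, 5], [2, 2], [1, 4]]` → a = [[7, 5], [2, 2], [1, 4]]
`b = a[:]` → b = [[7, 5], [2, 2], [1, 4]]
`c = a[1:]` → c = [[2, 2], [1, 4]]
`a[0].append(567)` → a = [[7, 5, 567], [2, 2], [1, 4]]; b = [[7, 5, 567], [2, 2], [1, 4]]
`a.append([1, 9])` → a = [[7, 5, 567], [2, 2], [1, 4], [1, 9]]
`print(b[0])` → prints [7, 5, 567]
`print(len(b))` → prints 3
`print(c[0])` → prints [2, 2]

Answer:
[7, 5, 567]
3
[2, 2]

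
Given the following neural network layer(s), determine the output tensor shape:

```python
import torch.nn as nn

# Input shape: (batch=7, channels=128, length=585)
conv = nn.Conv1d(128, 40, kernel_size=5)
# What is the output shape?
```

Input: (7, 128, 585) -> Output: (7, 40, 581)

Answer: (7, 40, 581)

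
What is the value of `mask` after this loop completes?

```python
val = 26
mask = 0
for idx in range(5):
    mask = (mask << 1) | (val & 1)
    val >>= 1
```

Reverse lowest 5 bits of 26
`mask` takes the values: 0 → 1 → 2 → 5 → 11

Answer: 11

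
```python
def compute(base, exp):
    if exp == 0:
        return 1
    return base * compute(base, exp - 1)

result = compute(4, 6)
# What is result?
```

compute(4, 6) = 4 * 4 * 4 * 4 * 4 * 4 = 4096

Answer: 4096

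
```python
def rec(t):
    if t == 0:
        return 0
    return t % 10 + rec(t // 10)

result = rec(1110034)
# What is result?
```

Sum of digits of 1110034: 4 + 3 + 0 + 0 + 1 + 1 + 1 = 10

Answer: 10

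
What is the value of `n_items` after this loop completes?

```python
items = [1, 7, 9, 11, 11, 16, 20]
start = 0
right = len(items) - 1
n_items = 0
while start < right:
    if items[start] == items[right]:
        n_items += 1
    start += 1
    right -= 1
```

Count matching pairs from ends
`n_items` takes the values: 0

Answer: 0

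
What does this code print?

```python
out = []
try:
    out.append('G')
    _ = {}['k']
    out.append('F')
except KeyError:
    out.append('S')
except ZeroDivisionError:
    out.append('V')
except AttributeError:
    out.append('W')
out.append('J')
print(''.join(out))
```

Execution trace: 'G' (try body) → 'S' (except KeyError) → 'J' (after the try/except). Output: GSJ

Answer: GSJ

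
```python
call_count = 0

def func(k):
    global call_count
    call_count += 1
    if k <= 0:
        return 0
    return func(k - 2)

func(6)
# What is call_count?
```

Linear recursion stepping by 2: 4 calls from k=6 down to ≤0.

Answer: 4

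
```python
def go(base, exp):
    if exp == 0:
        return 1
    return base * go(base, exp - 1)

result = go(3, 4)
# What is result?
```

go(3, 4) = 3 * 3 * 3 * 3 = 81

Answer: 81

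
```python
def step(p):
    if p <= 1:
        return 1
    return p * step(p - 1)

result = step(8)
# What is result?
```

step(8) = 8 * 7 * 6 * 5 * 4 * 3 * 2 * 1 = 40320

Answer: 40320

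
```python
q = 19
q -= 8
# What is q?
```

Trace:
`q = 19` → q = 19
`q -= 8` → q = 11
So q = 11

Answer: 11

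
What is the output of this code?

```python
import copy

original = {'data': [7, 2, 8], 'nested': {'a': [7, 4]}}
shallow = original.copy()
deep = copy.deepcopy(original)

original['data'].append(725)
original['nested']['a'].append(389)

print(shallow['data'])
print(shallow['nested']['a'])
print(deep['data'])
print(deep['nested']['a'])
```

Key concept: comparing shallow vs deep copy.
Step by step:
`original = {'data': [7, 2, 8], 'nested': {'a': [7, 4]}}` → original = {'data': [7, 2, 8], 'nested': {'a': [7, 4]}}
`shallow = original.copy()` → shallow = {'data': [7, 2, 8], 'nested': {'a': [7, 4]}}
`deep = copy.deepcopy(original)` → deep = {'data': [7, 2, 8], 'nested': {'a': [7, 4]}}
`original['data'].append(725)` → original = {'data': [7, 2, 8, 725], 'nested': {'a': [7, 4]}}; shallow = {'data': [7, 2, 8, 725], 'nested': {'a': [7, 4]}}
`original['nested']['a'].append(389)` → original = {'data': [7, 2, 8, 725], 'nested': {'a': [7, 4, 389]}}; shallow = {'data': [7, 2, 8, 725], 'nested': {'a': [7, 4, 389]}}
`print(shallow['data'])` → prints [7, 2, 8, 725]
`print(shallow['nested']['a'])` → prints [7, 4, 389]
`print(deep['data'])` → prints [7, 2, 8]
`print(deep['nested']['a'])` → prints [7, 4]

Answer:
[7, 2, 8, 725]
[7, 4, 389]
[7, 2, 8]
[7, 4]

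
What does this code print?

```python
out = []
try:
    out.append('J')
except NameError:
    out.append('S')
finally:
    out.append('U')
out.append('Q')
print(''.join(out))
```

Execution trace: 'J' (try body, no exception) → 'U' (finally) → 'Q' (after the try/except). Output: JUQ

Answer: JUQ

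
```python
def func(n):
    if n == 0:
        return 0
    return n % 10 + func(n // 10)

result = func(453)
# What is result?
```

Sum of digits of 453: 3 + 5 + 4 = 12

Answer: 12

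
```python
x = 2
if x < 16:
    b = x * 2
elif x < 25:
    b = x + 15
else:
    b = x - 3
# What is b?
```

Trace:
`x = 2` → x = 2
`if x < 16: ...` → x < 16 is True → b = 4
So b = 4

Answer: 4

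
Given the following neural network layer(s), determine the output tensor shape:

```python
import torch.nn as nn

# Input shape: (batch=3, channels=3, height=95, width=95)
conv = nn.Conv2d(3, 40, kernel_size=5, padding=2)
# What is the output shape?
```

Input: (3, 3, 95, 95) -> Output: (3, 40, 95, 95)

Answer: (3, 40, 95, 95)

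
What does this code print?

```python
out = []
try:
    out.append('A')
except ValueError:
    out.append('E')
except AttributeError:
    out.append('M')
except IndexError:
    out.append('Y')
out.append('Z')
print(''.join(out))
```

Execution trace: 'A' (try body, no exception) → 'Z' (after the try/except). Output: AZ

Answer: AZ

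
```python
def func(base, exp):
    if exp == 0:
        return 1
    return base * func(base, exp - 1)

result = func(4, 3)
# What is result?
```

func(4, 3) = 4 * 4 * 4 = 64

Answer: 64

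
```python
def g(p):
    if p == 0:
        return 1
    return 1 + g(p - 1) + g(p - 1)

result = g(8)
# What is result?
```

g(p) = 1 + 2·g(p-1), g(0)=1. Closed form: (1+1)·2^8 - 1 = 511.

Answer: 511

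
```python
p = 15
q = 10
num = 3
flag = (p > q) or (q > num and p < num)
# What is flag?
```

Trace:
`p = 15` → p = 15
`q = 10` → q = 10
`num = 3` → num = 3
`flag = (p > q) or (q > num and p < num)` → flag = True
So flag = True

Answer: True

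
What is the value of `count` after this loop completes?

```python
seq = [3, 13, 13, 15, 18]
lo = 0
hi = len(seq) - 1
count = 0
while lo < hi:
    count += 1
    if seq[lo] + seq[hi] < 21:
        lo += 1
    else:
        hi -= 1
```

Steps to find pair summing to 21
`count` takes the values: 0 → 1 → 2 → 3 → 4

Answer: 4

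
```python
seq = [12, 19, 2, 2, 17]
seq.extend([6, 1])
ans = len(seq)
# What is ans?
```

Trace:
`seq = [12, 19, 2, 2, 17]` → seq = [12, 19, 2, 2, 17]
`seq.extend([6, 1])` → seq = [12, 19, 2, 2, 17, 6, 1]
`ans = len(seq)` → ans = 7
So ans = 7

Answer: 7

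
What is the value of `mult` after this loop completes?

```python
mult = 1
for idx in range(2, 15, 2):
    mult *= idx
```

Product of even numbers 2 to 14
`mult` takes the values: 1 → 2 → 8 → 48 → 384 → 3840 → 46080 → 645120

Answer: 645120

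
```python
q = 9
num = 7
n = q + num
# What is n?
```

Trace:
`q = 9` → q = 9
`num = 7` → num = 7
`n = q + num` → n = 16
So n = 16

Answer: 16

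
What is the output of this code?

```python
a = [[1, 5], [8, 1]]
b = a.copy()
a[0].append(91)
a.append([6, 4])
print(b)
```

Key concept: shallow copy with nested lists.
Step by step:
`a = [[1, 5], [8, 1]]` → a = [[1, 5], [8, 1]]
`b = a.copy()` → b = [[1, 5], [8, 1]]
`a[0].append(91)` → a = [[1, 5, 91], [8, 1]]; b = [[1, 5, 91], [8, 1]]
`a.append([6, 4])` → a = [[1, 5, 91], [8, 1], [6, 4]]
`print(b)` → prints [[1, 5, 91], [8, 1]]

Answer: [[1, 5, 91], [8, 1]]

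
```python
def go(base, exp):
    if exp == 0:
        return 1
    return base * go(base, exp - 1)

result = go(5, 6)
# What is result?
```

go(5, 6) = 5 * 5 * 5 * 5 * 5 * 5 = 15625

Answer: 15625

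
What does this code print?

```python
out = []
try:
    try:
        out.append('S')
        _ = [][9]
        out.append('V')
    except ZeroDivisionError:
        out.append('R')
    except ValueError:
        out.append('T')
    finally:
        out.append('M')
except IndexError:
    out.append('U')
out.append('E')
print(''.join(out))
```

Execution trace: 'S' (try body) → 'M' (finally) → 'U' (outer except IndexError) → 'E' (after the try/except). Output: SMUE

Answer: SMUE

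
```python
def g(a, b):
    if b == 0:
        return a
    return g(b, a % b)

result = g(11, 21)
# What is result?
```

g(11, 21) -> g(21, 11) -> g(11, 10) -> g(10, 1) -> g(1, 0) -> 1

Answer: 1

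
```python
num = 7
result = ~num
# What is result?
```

Trace:
`num = 7` → num = 7
`result = ~num` → result = -8
So result = -8

Answer: -8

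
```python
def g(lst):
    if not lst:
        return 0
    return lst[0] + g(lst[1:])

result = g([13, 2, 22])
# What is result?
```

13 + 2 + 22 + 0 = 37

Answer: 37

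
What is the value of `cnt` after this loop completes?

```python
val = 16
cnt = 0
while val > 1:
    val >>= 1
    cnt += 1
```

Count right shifts until 1
`cnt` takes the values: 0 → 1 → 2 → 3 → 4

Answer: 4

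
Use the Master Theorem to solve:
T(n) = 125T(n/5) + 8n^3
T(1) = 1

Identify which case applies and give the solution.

a=125, b=5, f(n)=8n^3. log_5(125) = 3. Since c=3 = 3, Case 2 applies: T(n) = Θ(n^log_b(a) · log n) = O(n^3 log n).

Answer: O(n^3 log n) - Case 2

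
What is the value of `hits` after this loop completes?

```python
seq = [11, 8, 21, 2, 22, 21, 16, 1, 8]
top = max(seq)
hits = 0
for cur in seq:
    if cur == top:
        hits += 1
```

Count of max value 22 in [11, 8, 21, 2, 22, 21, 16, 1, 8]
`hits` takes the values: 0 → 1

Answer: 1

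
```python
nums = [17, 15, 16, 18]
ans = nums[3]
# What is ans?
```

Trace:
`nums = [17, 15, 16, 18]` → nums = [17, 15, 16, 18]
`ans = nums[3]` → ans = 18
So ans = 18

Answer: 18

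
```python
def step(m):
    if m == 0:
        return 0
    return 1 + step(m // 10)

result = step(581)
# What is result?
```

Count of digits of 581: 3

Answer: 3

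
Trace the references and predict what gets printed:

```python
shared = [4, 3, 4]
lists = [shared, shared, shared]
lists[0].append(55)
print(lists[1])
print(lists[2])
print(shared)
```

Key concept: list of same reference.
Step by step:
`shared = [4, 3, 4]` → shared = [4, 3, 4]
`lists = [shared, shared, shared]` → lists = [[4, 3, 4], [4, 3, 4], [4, 3, 4]]
`lists[0].append(55)` → shared = [4, 3, 4, 55]; lists = [[4, 3, 4, 55], [4, 3, 4, 55], [4, 3, 4, 55]]
`print(lists[1])` → prints [4, 3, 4, 55]
`print(lists[2])` → prints [4, 3, 4, 55]
`print(shared)` → prints [4, 3, 4, 55]

Answer:
[4, 3, 4, 55]
[4, 3, 4, 55]
[4, 3, 4, 55]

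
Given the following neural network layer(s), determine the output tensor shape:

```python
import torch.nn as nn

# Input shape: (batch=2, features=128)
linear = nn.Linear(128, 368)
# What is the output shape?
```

Input: (2, 128) -> Output: (2, 368)

Answer: (2, 368)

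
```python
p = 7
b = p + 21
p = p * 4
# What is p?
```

Trace:
`p = 7` → p = 7
`b = p + 21` → b = 28
`p = p * 4` → p = 28
So p = 28

Answer: 28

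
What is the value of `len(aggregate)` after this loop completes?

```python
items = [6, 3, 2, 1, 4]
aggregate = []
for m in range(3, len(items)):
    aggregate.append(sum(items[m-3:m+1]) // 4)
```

Number of 4-element averages
`aggregate` takes the values: [] → [3] → [3, 2]
So `len(aggregate)` = 2

Answer: 2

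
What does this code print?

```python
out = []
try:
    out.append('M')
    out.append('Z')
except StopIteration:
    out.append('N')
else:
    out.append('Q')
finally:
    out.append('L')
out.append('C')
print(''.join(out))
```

Execution trace: 'M' (try body) → 'Z' (try body, no exception) → 'Q' (else) → 'L' (finally) → 'C' (after the try/except). Output: MZQLC

Answer: MZQLC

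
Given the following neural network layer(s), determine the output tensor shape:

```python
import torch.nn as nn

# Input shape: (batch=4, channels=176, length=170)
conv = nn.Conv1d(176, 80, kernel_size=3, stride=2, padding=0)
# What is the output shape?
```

Input: (4, 176, 170) -> Output: (4, 80, 84)

Answer: (4, 80, 84)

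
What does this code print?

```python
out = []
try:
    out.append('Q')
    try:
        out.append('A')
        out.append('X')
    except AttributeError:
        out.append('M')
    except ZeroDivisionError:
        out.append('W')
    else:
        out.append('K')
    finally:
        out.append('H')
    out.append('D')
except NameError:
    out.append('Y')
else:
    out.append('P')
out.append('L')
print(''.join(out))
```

Execution trace: 'Q' (try body) → 'A' (inner try body) → 'X' (inner try body, no exception) → 'K' (inner else) → 'H' (inner finally) → 'D' (try body, no exception) → 'P' (else) → 'L' (after the try/except). Output: QAXKHDPL

Answer: QAXKHDPL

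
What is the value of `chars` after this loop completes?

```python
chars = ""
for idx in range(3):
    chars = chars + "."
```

Repeat '.' 3 times
`chars` takes the values: "" → "." → ".." → "..."

Answer: "..."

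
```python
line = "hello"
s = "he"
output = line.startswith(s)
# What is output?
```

Trace:
`line = "hello"` → line = 'hello'
`s = "he"` → s = 'he'
`output = line.startswith(s)` → output = True
So output = True

Answer: True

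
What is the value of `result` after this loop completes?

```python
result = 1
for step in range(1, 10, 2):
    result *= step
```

Product of 1, 3, 5, ... up to 9
`result` takes the values: 1 → 3 → 15 → 105 → 945

Answer: 945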